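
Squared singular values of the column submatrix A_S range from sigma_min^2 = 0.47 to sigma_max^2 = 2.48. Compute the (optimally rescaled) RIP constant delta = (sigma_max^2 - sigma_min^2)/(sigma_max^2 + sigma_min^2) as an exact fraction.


lambda_max - lambda_min = 2.48 - 0.47 = 2.01.
lambda_max + lambda_min = 2.48 + 0.47 = 2.95.
delta = 2.01/2.95 = 201/295.

201/295


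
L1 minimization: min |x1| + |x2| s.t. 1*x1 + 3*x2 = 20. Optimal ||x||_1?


Axis intercepts:
  x1 = 20, x2 = 0: L1 = 20
  x1 = 0, x2 = 20/3: L1 = 20/3
x* = (0, 20/3)
||x*||_1 = 20/3.

20/3


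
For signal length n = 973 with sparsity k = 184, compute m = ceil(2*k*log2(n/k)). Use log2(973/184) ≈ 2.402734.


log2(n/k) = log2(973/184) ≈ 2.402734.
2*k*log2(n/k) ≈ 2*184*2.402734 = 884.206112.
m = ceil(884.206112) = 885.

885


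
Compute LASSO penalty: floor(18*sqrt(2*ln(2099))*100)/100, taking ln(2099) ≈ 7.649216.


ln(2099) ≈ 7.649216.
2*ln(n) ≈ 15.298432.
sqrt(2*ln(n)) ≈ sqrt(15.298432) ≈ 3.911321.
lambda ≈ 18*3.911321 = 70.403778.
floor(lambda*100)/100 = 70.40.

70.40


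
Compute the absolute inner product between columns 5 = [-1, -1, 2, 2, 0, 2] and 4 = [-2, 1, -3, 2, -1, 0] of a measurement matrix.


Inner product: -1*-2 + -1*1 + 2*-3 + 2*2 + 0*-1 + 2*0
Products: [2, -1, -6, 4, 0, 0]
Sum = -1.
|dot| = 1.

1


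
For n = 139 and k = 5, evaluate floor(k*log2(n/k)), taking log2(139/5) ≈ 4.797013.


log2(n/k) = log2(139/5) ≈ 4.797013.
k*log2(n/k) ≈ 5*4.797013 = 23.985065.
floor(23.985065) = 23.

23


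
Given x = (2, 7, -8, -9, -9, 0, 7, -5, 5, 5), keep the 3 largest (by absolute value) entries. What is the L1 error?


Sorted |x_i| descending: [9, 9, 8, 7, 7, 5, 5, 5, 2, 0]
Keep top 3: [9, 9, 8]
Tail entries: [7, 7, 5, 5, 5, 2, 0]
L1 error = sum of tail = 31.

31


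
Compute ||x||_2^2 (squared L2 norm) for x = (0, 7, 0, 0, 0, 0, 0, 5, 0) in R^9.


Non-zero entries: [(1, 7), (7, 5)]
Squares: [49, 25]
||x||_2^2 = sum = 74.

74


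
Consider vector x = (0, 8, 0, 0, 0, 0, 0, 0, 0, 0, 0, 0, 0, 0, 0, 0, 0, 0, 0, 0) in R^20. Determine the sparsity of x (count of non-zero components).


Non-zero positions: [1].
Sparsity = 1.

1


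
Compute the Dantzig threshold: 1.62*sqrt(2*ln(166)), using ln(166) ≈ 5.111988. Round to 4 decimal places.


ln(166) ≈ 5.111988.
2*ln(n) ≈ 10.223976.
sqrt(2*ln(n)) ≈ sqrt(10.223976) ≈ 3.197495.
threshold ≈ 1.62*3.197495 = 5.1799419 ≈ 5.1799.

5.1799


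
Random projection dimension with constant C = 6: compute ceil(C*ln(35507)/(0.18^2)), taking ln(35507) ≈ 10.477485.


ln(35507) ≈ 10.477485.
eps^2 = 0.18^2 = 0.0324.
C*ln(N)/eps^2 ≈ 6*10.477485/0.0324 ≈ 1940.275.
m = ceil(1940.275) = 1941.

1941


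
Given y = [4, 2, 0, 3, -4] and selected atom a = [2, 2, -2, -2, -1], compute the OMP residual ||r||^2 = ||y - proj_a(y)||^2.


a^T a = 17.
a^T y = 10.
coeff = 10/17 = 10/17.
||r||^2 = 665/17.

665/17


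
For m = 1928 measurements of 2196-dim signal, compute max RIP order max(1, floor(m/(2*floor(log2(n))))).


floor(log2(2196)) = 11.
2*11 = 22.
m/(2*floor(log2(n))) = 1928/22 ≈ 87.6364.
floor = 87.
k = max(1, 87) = 87.

87


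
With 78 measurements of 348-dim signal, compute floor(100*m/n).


100*m/n = 100*78/348 ≈ 22.4138.
floor = 22.

22


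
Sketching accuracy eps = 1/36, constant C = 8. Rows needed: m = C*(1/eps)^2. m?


1/eps = 36.
(1/eps)^2 = 1296.
m = 8*1296 = 10368.

10368


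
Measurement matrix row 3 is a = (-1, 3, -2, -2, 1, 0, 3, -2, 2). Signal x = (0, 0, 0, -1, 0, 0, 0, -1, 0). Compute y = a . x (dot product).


Non-zero terms: ['-2*-1', '-2*-1']
Products: [2, 2]
y = sum = 4.

4


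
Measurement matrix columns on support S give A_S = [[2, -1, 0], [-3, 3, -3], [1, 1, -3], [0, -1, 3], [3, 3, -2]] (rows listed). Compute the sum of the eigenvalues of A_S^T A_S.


Sum of eigenvalues of A_S^T A_S = trace(A_S^T A_S) = sum of squared column norms of A_S.
A_S^T A_S diagonal: [23, 21, 31].
trace = 23 + 21 + 31 = 75.

75


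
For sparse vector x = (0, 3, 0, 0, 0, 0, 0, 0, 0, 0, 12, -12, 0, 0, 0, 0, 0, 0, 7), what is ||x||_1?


Non-zero entries: [(1, 3), (10, 12), (11, -12), (18, 7)]
Absolute values: [3, 12, 12, 7]
||x||_1 = sum = 34.

34


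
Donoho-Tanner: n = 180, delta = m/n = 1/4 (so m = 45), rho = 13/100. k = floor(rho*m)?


m = 1/4*180 = 45.
rho = 13/100.
rho*m = 13/100*45 = 5.85.
k = floor(5.85) = 5.

5


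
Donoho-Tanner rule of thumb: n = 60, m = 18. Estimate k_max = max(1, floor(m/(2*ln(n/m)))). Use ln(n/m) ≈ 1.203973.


n/m = 60/18 = 10/3.
ln(n/m) ≈ 1.203973.
2*ln(n/m) ≈ 2.407946.
m/(2*ln(n/m)) ≈ 18/2.407946 ≈ 7.4753.
floor = 7.
k_max = max(1, 7) = 7.

7


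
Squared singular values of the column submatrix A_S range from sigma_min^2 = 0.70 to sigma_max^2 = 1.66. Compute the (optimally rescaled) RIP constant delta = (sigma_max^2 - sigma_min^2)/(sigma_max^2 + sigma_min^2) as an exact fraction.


lambda_max - lambda_min = 1.66 - 0.70 = 0.96.
lambda_max + lambda_min = 1.66 + 0.70 = 2.36.
delta = 0.96/2.36 = 96/236 = 24/59.

24/59


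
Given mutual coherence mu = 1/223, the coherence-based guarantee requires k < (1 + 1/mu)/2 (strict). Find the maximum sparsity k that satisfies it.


1/mu = 223.
1 + 1/mu = 224.
(1 + 1/mu)/2 = 112 is an integer and the inequality is strict, so k_max = 112 - 1 = 111.

111


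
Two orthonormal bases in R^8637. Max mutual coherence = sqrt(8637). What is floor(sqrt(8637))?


92^2 = 8464 <= 8637 < 8649 = 93^2, so 92 <= sqrt(8637) < 93.
floor(sqrt(8637)) = 92.

92


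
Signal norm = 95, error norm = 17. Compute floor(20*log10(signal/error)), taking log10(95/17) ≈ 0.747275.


||x||/||e|| = 95/17.
log10(95/17) ≈ 0.747275.
20*log10(||x||/||e||) ≈ 20*0.747275 = 14.9455.
floor(14.9455) = 14.

14


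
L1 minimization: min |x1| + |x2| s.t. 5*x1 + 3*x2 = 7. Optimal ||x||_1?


Axis intercepts:
  x1 = 7/5, x2 = 0: L1 = 7/5
  x1 = 0, x2 = 7/3: L1 = 7/3
x* = (7/5, 0)
||x*||_1 = 7/5.

7/5


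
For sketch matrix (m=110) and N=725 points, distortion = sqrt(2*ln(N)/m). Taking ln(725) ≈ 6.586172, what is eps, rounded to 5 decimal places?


ln(725) ≈ 6.586172.
2*ln(N)/m ≈ 2*6.586172/110 ≈ 0.11974858.
eps = sqrt(0.11974858) ≈ 0.3460471 ≈ 0.34605.

0.34605


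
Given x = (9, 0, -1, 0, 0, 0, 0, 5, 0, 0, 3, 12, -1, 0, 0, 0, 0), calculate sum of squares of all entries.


Non-zero entries: [(0, 9), (2, -1), (7, 5), (10, 3), (11, 12), (12, -1)]
Squares: [81, 1, 25, 9, 144, 1]
||x||_2^2 = sum = 261.

261


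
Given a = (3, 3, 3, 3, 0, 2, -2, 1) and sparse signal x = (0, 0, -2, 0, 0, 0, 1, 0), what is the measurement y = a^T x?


Non-zero terms: ['3*-2', '-2*1']
Products: [-6, -2]
y = sum = -8.

-8


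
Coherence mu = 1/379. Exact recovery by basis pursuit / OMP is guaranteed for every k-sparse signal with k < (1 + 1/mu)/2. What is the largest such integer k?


1/mu = 379.
1 + 1/mu = 380.
(1 + 1/mu)/2 = 190 is an integer and the inequality is strict, so k_max = 190 - 1 = 189.

189


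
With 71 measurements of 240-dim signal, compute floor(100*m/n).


100*m/n = 100*71/240 ≈ 29.5833.
floor = 29.

29


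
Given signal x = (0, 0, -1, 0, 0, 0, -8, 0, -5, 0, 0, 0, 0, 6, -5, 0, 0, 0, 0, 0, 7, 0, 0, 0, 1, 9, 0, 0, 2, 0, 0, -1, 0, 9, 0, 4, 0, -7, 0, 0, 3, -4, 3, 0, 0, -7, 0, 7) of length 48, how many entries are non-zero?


Non-zero positions: [2, 6, 8, 13, 14, 20, 24, 25, 28, 31, 33, 35, 37, 40, 41, 42, 45, 47].
Sparsity = 18.

18


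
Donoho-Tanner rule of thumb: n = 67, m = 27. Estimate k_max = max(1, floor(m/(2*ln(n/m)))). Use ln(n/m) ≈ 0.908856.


n/m = 67/27.
ln(n/m) ≈ 0.908856.
2*ln(n/m) ≈ 1.817712.
m/(2*ln(n/m)) ≈ 27/1.817712 ≈ 14.8538.
floor = 14.
k_max = max(1, 14) = 14.

14


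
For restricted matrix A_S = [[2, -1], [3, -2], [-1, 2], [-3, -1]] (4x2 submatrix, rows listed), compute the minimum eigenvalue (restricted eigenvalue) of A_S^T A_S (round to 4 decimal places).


A_S^T A_S = [[23, -7], [-7, 10]].
trace = 33.
det = 181.
disc = trace^2 - 4*det = 1089 - 4*181 = 365.
sqrt(365) ≈ 19.104973.
lam_min = (33 - sqrt(365))/2 ≈ (33 - 19.104973)/2 = 6.9475135 ≈ 6.9475.

6.9475


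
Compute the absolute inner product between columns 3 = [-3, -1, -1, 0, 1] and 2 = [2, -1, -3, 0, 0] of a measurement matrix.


Inner product: -3*2 + -1*-1 + -1*-3 + 0*0 + 1*0
Products: [-6, 1, 3, 0, 0]
Sum = -2.
|dot| = 2.

2


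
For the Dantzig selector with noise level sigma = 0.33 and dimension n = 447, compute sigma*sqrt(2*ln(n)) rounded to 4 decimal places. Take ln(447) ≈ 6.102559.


ln(447) ≈ 6.102559.
2*ln(n) ≈ 12.205118.
sqrt(2*ln(n)) ≈ sqrt(12.205118) ≈ 3.493582.
threshold ≈ 0.33*3.493582 = 1.15288206 ≈ 1.1529.

1.1529


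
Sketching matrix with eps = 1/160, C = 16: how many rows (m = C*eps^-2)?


1/eps = 160.
(1/eps)^2 = 25600.
m = 16*25600 = 409600.

409600


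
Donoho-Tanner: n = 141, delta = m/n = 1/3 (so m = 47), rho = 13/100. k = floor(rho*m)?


m = 1/3*141 = 47.
rho = 13/100.
rho*m = 13/100*47 = 6.11.
k = floor(6.11) = 6.

6


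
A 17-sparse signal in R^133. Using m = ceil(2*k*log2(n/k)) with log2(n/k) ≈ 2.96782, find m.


log2(n/k) = log2(133/17) ≈ 2.96782.
2*k*log2(n/k) ≈ 2*17*2.96782 = 100.90588.
m = ceil(100.90588) = 101.

101


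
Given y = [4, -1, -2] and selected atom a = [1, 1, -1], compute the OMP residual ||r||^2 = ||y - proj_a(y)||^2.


a^T a = 3.
a^T y = 5.
coeff = 5/3 = 5/3.
||r||^2 = 38/3.

38/3


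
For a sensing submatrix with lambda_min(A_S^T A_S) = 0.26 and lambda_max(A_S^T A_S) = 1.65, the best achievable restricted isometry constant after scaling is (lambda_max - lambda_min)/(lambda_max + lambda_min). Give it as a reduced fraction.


lambda_max - lambda_min = 1.65 - 0.26 = 1.39.
lambda_max + lambda_min = 1.65 + 0.26 = 1.91.
delta = 1.39/1.91 = 139/191.

139/191


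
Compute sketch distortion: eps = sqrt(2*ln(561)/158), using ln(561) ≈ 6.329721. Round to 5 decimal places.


ln(561) ≈ 6.329721.
2*ln(N)/m ≈ 2*6.329721/158 ≈ 0.08012305.
eps = sqrt(0.08012305) ≈ 0.2830602 ≈ 0.28306.

0.28306


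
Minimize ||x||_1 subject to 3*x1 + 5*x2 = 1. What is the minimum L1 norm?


Axis intercepts:
  x1 = 1/3, x2 = 0: L1 = 1/3
  x1 = 0, x2 = 1/5: L1 = 1/5
x* = (0, 1/5)
||x*||_1 = 1/5.

1/5


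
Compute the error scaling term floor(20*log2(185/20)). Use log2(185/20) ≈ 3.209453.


log2(n/k) = log2(185/20) ≈ 3.209453.
k*log2(n/k) ≈ 20*3.209453 = 64.18906.
floor(64.18906) = 64.

64


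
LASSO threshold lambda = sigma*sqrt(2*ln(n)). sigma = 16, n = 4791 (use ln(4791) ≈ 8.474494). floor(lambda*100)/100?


ln(4791) ≈ 8.474494.
2*ln(n) ≈ 16.948988.
sqrt(2*ln(n)) ≈ sqrt(16.948988) ≈ 4.116915.
lambda ≈ 16*4.116915 = 65.87064.
floor(lambda*100)/100 = 65.87.

65.87


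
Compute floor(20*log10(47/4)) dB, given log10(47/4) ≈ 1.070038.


||x||/||e|| = 47/4.
log10(47/4) ≈ 1.070038.
20*log10(||x||/||e||) ≈ 20*1.070038 = 21.40076.
floor(21.40076) = 21.

21


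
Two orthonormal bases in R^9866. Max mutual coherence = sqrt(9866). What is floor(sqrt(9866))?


99^2 = 9801 <= 9866 < 10000 = 100^2, so 99 <= sqrt(9866) < 100.
floor(sqrt(9866)) = 99.

99


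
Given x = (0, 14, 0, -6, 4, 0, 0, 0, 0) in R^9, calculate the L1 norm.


Non-zero entries: [(1, 14), (3, -6), (4, 4)]
Absolute values: [14, 6, 4]
||x||_1 = sum = 24.

24


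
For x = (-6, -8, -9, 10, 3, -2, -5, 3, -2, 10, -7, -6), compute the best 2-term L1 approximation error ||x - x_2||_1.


Sorted |x_i| descending: [10, 10, 9, 8, 7, 6, 6, 5, 3, 3, 2, 2]
Keep top 2: [10, 10]
Tail entries: [9, 8, 7, 6, 6, 5, 3, 3, 2, 2]
L1 error = sum of tail = 51.

51


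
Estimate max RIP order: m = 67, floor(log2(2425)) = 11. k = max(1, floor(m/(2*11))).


floor(log2(2425)) = 11.
2*11 = 22.
m/(2*floor(log2(n))) = 67/22 ≈ 3.0455.
floor = 3.
k = max(1, 3) = 3.

3


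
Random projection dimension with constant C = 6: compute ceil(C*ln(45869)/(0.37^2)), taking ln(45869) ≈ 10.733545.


ln(45869) ≈ 10.733545.
eps^2 = 0.37^2 = 0.1369.
C*ln(N)/eps^2 ≈ 6*10.733545/0.1369 ≈ 470.4256.
m = ceil(470.4256) = 471.

471


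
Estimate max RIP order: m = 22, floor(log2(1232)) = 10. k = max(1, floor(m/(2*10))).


floor(log2(1232)) = 10.
2*10 = 20.
m/(2*floor(log2(n))) = 22/20 ≈ 1.1.
floor = 1.
k = max(1, 1) = 1.

1


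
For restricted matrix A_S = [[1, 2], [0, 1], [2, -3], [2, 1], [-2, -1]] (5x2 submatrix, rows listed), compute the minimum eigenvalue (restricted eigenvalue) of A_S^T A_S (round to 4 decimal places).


A_S^T A_S = [[13, 0], [0, 16]].
trace = 29.
det = 208.
disc = trace^2 - 4*det = 841 - 4*208 = 9.
sqrt(9) = 3.
lam_min = (29 - 3)/2 = 13 = 13.0000.

13.0000


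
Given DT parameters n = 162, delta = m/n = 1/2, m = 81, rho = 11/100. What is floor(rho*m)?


m = 1/2*162 = 81.
rho = 11/100.
rho*m = 11/100*81 = 8.91.
k = floor(8.91) = 8.

8


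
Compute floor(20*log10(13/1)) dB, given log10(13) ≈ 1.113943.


||x||/||e|| = 13/1 = 13.
log10(13) ≈ 1.113943.
20*log10(||x||/||e||) ≈ 20*1.113943 = 22.27886.
floor(22.27886) = 22.

22


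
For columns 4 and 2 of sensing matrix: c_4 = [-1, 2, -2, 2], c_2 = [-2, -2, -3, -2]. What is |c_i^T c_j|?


Inner product: -1*-2 + 2*-2 + -2*-3 + 2*-2
Products: [2, -4, 6, -4]
Sum = 0.
|dot| = 0.

0


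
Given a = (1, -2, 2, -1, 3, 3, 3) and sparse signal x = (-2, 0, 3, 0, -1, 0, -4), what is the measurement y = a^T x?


Non-zero terms: ['1*-2', '2*3', '3*-1', '3*-4']
Products: [-2, 6, -3, -12]
y = sum = -11.

-11


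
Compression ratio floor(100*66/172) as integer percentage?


100*m/n = 100*66/172 ≈ 38.3721.
floor = 38.

38


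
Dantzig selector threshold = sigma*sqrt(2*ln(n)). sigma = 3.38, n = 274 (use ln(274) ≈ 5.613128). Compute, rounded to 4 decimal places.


ln(274) ≈ 5.613128.
2*ln(n) ≈ 11.226256.
sqrt(2*ln(n)) ≈ sqrt(11.226256) ≈ 3.350561.
threshold ≈ 3.38*3.350561 = 11.32489618 ≈ 11.3249.

11.3249


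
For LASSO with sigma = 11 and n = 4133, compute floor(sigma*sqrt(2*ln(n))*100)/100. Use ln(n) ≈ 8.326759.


ln(4133) ≈ 8.326759.
2*ln(n) ≈ 16.653518.
sqrt(2*ln(n)) ≈ sqrt(16.653518) ≈ 4.080872.
lambda ≈ 11*4.080872 = 44.889592.
floor(lambda*100)/100 = 44.88.

44.88


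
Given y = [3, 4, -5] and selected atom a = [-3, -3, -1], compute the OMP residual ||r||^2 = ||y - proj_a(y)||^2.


a^T a = 19.
a^T y = -16.
coeff = -16/19 = -16/19.
||r||^2 = 694/19.

694/19


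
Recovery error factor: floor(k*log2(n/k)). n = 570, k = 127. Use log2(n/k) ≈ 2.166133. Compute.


log2(n/k) = log2(570/127) ≈ 2.166133.
k*log2(n/k) ≈ 127*2.166133 = 275.098891.
floor(275.098891) = 275.

275


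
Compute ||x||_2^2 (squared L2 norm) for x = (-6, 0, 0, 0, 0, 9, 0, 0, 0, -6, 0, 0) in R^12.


Non-zero entries: [(0, -6), (5, 9), (9, -6)]
Squares: [36, 81, 36]
||x||_2^2 = sum = 153.

153


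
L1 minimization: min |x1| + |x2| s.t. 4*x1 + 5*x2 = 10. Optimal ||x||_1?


Axis intercepts:
  x1 = 5/2, x2 = 0: L1 = 5/2
  x1 = 0, x2 = 2: L1 = 2
x* = (0, 2)
||x*||_1 = 2.

2


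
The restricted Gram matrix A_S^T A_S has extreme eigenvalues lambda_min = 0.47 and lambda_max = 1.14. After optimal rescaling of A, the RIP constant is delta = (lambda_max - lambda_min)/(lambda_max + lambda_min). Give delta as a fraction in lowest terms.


lambda_max - lambda_min = 1.14 - 0.47 = 0.67.
lambda_max + lambda_min = 1.14 + 0.47 = 1.61.
delta = 0.67/1.61 = 67/161.

67/161


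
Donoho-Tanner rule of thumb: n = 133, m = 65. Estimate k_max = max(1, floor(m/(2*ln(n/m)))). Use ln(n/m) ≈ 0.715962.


n/m = 133/65.
ln(n/m) ≈ 0.715962.
2*ln(n/m) ≈ 1.431924.
m/(2*ln(n/m)) ≈ 65/1.431924 ≈ 45.3935.
floor = 45.
k_max = max(1, 45) = 45.

45


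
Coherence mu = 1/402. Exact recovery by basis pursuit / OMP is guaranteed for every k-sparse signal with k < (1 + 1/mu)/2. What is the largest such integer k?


1/mu = 402.
1 + 1/mu = 403.
(1 + 1/mu)/2 = 201.5 is not an integer, so k_max = floor(201.5) = 201.

201


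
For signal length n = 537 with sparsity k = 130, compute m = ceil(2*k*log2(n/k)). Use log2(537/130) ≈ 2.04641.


log2(n/k) = log2(537/130) ≈ 2.04641.
2*k*log2(n/k) ≈ 2*130*2.04641 = 532.0666.
m = ceil(532.0666) = 533.

533


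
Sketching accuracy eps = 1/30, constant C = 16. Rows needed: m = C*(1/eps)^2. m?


1/eps = 30.
(1/eps)^2 = 900.
m = 16*900 = 14400.

14400


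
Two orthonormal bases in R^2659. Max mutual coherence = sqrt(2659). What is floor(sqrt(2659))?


51^2 = 2601 <= 2659 < 2704 = 52^2, so 51 <= sqrt(2659) < 52.
floor(sqrt(2659)) = 51.

51


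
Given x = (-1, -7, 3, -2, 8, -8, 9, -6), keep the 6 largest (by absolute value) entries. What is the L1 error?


Sorted |x_i| descending: [9, 8, 8, 7, 6, 3, 2, 1]
Keep top 6: [9, 8, 8, 7, 6, 3]
Tail entries: [2, 1]
L1 error = sum of tail = 3.

3


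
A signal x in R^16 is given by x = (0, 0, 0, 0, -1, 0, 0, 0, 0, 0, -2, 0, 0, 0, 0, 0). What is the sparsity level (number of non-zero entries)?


Non-zero positions: [4, 10].
Sparsity = 2.

2


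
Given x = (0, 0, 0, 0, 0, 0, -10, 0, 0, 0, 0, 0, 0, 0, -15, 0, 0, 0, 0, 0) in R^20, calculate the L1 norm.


Non-zero entries: [(6, -10), (14, -15)]
Absolute values: [10, 15]
||x||_1 = sum = 25.

25


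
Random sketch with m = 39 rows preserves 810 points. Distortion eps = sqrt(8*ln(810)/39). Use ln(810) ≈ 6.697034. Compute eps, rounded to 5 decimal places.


ln(810) ≈ 6.697034.
8*ln(N)/m ≈ 8*6.697034/39 ≈ 1.37375056.
eps = sqrt(1.37375056) ≈ 1.1720711 ≈ 1.17207.

1.17207


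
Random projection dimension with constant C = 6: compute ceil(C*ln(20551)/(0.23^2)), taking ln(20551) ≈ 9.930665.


ln(20551) ≈ 9.930665.
eps^2 = 0.23^2 = 0.0529.
C*ln(N)/eps^2 ≈ 6*9.930665/0.0529 ≈ 1126.3514.
m = ceil(1126.3514) = 1127.

1127


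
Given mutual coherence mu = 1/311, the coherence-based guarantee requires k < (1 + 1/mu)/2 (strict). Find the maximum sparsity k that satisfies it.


1/mu = 311.
1 + 1/mu = 312.
(1 + 1/mu)/2 = 156 is an integer and the inequality is strict, so k_max = 156 - 1 = 155.

155


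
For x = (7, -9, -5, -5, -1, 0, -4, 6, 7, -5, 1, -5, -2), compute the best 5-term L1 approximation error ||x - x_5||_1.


Sorted |x_i| descending: [9, 7, 7, 6, 5, 5, 5, 5, 4, 2, 1, 1, 0]
Keep top 5: [9, 7, 7, 6, 5]
Tail entries: [5, 5, 5, 4, 2, 1, 1, 0]
L1 error = sum of tail = 23.

23


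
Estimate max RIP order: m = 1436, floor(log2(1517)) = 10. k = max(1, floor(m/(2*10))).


floor(log2(1517)) = 10.
2*10 = 20.
m/(2*floor(log2(n))) = 1436/20 ≈ 71.8.
floor = 71.
k = max(1, 71) = 71.

71


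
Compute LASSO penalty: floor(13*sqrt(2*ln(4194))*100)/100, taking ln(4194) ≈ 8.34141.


ln(4194) ≈ 8.34141.
2*ln(n) ≈ 16.68282.
sqrt(2*ln(n)) ≈ sqrt(16.68282) ≈ 4.084461.
lambda ≈ 13*4.084461 = 53.097993.
floor(lambda*100)/100 = 53.09.

53.09


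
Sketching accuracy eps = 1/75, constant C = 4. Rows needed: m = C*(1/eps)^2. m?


1/eps = 75.
(1/eps)^2 = 5625.
m = 4*5625 = 22500.

22500


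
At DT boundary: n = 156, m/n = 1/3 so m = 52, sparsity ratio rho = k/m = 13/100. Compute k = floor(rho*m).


m = 1/3*156 = 52.
rho = 13/100.
rho*m = 13/100*52 = 6.76.
k = floor(6.76) = 6.

6


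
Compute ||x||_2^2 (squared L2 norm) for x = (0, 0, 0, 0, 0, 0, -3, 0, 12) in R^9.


Non-zero entries: [(6, -3), (8, 12)]
Squares: [9, 144]
||x||_2^2 = sum = 153.

153


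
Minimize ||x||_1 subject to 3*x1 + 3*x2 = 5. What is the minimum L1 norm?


Axis intercepts:
  x1 = 5/3, x2 = 0: L1 = 5/3
  x1 = 0, x2 = 5/3: L1 = 5/3
x* = (5/3, 0)
||x*||_1 = 5/3.

5/3


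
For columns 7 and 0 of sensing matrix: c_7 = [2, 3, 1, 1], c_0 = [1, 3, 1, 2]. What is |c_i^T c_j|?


Inner product: 2*1 + 3*3 + 1*1 + 1*2
Products: [2, 9, 1, 2]
Sum = 14.
|dot| = 14.

14


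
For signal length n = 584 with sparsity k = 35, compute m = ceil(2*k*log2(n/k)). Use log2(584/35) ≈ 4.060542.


log2(n/k) = log2(584/35) ≈ 4.060542.
2*k*log2(n/k) ≈ 2*35*4.060542 = 284.23794.
m = ceil(284.23794) = 285.

285


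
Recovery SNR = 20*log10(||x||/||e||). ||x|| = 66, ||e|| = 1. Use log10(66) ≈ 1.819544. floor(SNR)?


||x||/||e|| = 66/1 = 66.
log10(66) ≈ 1.819544.
20*log10(||x||/||e||) ≈ 20*1.819544 = 36.39088.
floor(36.39088) = 36.

36


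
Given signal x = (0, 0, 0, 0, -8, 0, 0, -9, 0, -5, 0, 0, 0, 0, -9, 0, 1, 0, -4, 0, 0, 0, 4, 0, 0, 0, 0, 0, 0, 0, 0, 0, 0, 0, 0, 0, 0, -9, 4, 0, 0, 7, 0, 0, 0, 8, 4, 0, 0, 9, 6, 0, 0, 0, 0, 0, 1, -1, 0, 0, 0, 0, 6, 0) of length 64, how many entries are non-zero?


Non-zero positions: [4, 7, 9, 14, 16, 18, 22, 37, 38, 41, 45, 46, 49, 50, 56, 57, 62].
Sparsity = 17.

17


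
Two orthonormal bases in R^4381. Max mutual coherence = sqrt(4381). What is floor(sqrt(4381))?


66^2 = 4356 <= 4381 < 4489 = 67^2, so 66 <= sqrt(4381) < 67.
floor(sqrt(4381)) = 66.

66


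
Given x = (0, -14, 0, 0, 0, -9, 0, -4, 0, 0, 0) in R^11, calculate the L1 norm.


Non-zero entries: [(1, -14), (5, -9), (7, -4)]
Absolute values: [14, 9, 4]
||x||_1 = sum = 27.

27


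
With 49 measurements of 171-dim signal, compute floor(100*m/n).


100*m/n = 100*49/171 ≈ 28.655.
floor = 28.

28


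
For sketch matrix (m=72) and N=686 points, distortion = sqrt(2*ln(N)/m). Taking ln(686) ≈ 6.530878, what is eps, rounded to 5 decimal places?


ln(686) ≈ 6.530878.
2*ln(N)/m ≈ 2*6.530878/72 ≈ 0.18141328.
eps = sqrt(0.18141328) ≈ 0.4259264 ≈ 0.42593.

0.42593


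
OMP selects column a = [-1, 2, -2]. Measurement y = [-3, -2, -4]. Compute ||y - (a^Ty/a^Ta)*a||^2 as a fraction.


a^T a = 9.
a^T y = 7.
coeff = 7/9 = 7/9.
||r||^2 = 212/9.

212/9


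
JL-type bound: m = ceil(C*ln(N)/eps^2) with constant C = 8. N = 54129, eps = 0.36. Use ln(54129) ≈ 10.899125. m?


ln(54129) ≈ 10.899125.
eps^2 = 0.36^2 = 0.1296.
C*ln(N)/eps^2 ≈ 8*10.899125/0.1296 ≈ 672.7855.
m = ceil(672.7855) = 673.

673


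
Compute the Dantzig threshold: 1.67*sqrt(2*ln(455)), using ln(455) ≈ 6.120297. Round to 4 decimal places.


ln(455) ≈ 6.120297.
2*ln(n) ≈ 12.240594.
sqrt(2*ln(n)) ≈ sqrt(12.240594) ≈ 3.498656.
threshold ≈ 1.67*3.498656 = 5.84275552 ≈ 5.8428.

5.8428


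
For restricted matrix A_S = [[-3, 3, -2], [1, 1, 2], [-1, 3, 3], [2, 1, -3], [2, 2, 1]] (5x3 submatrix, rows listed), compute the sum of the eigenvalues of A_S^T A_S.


Sum of eigenvalues of A_S^T A_S = trace(A_S^T A_S) = sum of squared column norms of A_S.
A_S^T A_S diagonal: [19, 24, 27].
trace = 19 + 24 + 27 = 70.

70


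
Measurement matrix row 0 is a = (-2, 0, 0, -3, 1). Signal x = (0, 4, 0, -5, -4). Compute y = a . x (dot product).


Non-zero terms: ['0*4', '-3*-5', '1*-4']
Products: [0, 15, -4]
y = sum = 11.

11


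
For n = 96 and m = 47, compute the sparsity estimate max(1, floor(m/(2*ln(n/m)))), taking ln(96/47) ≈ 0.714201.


n/m = 96/47.
ln(n/m) ≈ 0.714201.
2*ln(n/m) ≈ 1.428402.
m/(2*ln(n/m)) ≈ 47/1.428402 ≈ 32.9039.
floor = 32.
k_max = max(1, 32) = 32.

32


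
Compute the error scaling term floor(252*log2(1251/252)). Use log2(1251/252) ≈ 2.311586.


log2(n/k) = log2(1251/252) ≈ 2.311586.
k*log2(n/k) ≈ 252*2.311586 = 582.519672.
floor(582.519672) = 582.

582


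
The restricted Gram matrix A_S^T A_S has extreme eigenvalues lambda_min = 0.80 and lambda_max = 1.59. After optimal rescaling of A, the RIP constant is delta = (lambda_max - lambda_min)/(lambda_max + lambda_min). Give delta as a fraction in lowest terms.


lambda_max - lambda_min = 1.59 - 0.80 = 0.79.
lambda_max + lambda_min = 1.59 + 0.80 = 2.39.
delta = 0.79/2.39 = 79/239.

79/239


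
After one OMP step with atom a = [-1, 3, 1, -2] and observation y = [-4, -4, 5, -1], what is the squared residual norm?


a^T a = 15.
a^T y = -1.
coeff = -1/15 = -1/15.
||r||^2 = 869/15.

869/15


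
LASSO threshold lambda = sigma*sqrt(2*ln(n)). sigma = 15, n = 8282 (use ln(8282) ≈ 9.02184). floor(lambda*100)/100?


ln(8282) ≈ 9.02184.
2*ln(n) ≈ 18.04368.
sqrt(2*ln(n)) ≈ sqrt(18.04368) ≈ 4.247785.
lambda ≈ 15*4.247785 = 63.716775.
floor(lambda*100)/100 = 63.71.

63.71


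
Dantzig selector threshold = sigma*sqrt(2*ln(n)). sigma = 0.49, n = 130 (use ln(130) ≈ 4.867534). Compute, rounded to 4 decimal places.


ln(130) ≈ 4.867534.
2*ln(n) ≈ 9.735068.
sqrt(2*ln(n)) ≈ sqrt(9.735068) ≈ 3.120107.
threshold ≈ 0.49*3.120107 = 1.52885243 ≈ 1.5289.

1.5289


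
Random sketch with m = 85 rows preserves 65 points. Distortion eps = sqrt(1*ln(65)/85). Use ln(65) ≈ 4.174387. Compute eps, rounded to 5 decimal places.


ln(65) ≈ 4.174387.
1*ln(N)/m ≈ 1*4.174387/85 ≈ 0.04911044.
eps = sqrt(0.04911044) ≈ 0.2216088 ≈ 0.22161.

0.22161


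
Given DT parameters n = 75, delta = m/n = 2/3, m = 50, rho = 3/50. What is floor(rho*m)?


m = 2/3*75 = 50.
rho = 3/50.
rho*m = 3/50*50 = 3.
k = floor(3) = 3.

3


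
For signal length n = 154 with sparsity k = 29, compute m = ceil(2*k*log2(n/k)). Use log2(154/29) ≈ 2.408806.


log2(n/k) = log2(154/29) ≈ 2.408806.
2*k*log2(n/k) ≈ 2*29*2.408806 = 139.710748.
m = ceil(139.710748) = 140.

140


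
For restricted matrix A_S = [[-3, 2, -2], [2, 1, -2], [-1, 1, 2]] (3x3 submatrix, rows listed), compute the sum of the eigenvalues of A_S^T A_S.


Sum of eigenvalues of A_S^T A_S = trace(A_S^T A_S) = sum of squared column norms of A_S.
A_S^T A_S diagonal: [14, 6, 12].
trace = 14 + 6 + 12 = 32.

32


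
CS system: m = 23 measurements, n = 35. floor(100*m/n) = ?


100*m/n = 100*23/35 ≈ 65.7143.
floor = 65.

65


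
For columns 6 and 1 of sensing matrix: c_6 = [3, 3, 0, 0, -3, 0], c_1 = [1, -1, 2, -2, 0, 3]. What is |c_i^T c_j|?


Inner product: 3*1 + 3*-1 + 0*2 + 0*-2 + -3*0 + 0*3
Products: [3, -3, 0, 0, 0, 0]
Sum = 0.
|dot| = 0.

0


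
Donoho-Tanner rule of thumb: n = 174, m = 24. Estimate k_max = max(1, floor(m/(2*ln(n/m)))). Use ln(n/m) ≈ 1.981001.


n/m = 174/24 = 29/4.
ln(n/m) ≈ 1.981001.
2*ln(n/m) ≈ 3.962002.
m/(2*ln(n/m)) ≈ 24/3.962002 ≈ 6.0575.
floor = 6.
k_max = max(1, 6) = 6.

6


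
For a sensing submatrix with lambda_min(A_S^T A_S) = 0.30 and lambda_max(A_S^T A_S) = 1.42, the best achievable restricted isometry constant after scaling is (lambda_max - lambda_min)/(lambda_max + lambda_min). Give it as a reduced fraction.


lambda_max - lambda_min = 1.42 - 0.30 = 1.12.
lambda_max + lambda_min = 1.42 + 0.30 = 1.72.
delta = 1.12/1.72 = 112/172 = 28/43.

28/43


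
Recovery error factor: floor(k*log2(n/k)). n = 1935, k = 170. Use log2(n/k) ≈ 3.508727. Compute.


log2(n/k) = log2(1935/170) ≈ 3.508727.
k*log2(n/k) ≈ 170*3.508727 = 596.48359.
floor(596.48359) = 596.

596


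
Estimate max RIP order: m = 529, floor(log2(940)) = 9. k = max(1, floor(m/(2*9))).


floor(log2(940)) = 9.
2*9 = 18.
m/(2*floor(log2(n))) = 529/18 ≈ 29.3889.
floor = 29.
k = max(1, 29) = 29.

29


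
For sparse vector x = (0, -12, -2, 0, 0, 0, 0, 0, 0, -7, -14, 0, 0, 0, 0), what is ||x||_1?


Non-zero entries: [(1, -12), (2, -2), (9, -7), (10, -14)]
Absolute values: [12, 2, 7, 14]
||x||_1 = sum = 35.

35


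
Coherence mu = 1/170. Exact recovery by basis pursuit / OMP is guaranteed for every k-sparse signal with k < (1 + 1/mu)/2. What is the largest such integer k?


1/mu = 170.
1 + 1/mu = 171.
(1 + 1/mu)/2 = 85.5 is not an integer, so k_max = floor(85.5) = 85.

85


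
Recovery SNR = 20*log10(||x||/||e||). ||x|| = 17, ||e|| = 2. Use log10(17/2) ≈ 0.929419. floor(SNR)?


||x||/||e|| = 17/2.
log10(17/2) ≈ 0.929419.
20*log10(||x||/||e||) ≈ 20*0.929419 = 18.58838.
floor(18.58838) = 18.

18


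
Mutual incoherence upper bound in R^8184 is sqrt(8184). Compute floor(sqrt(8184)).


90^2 = 8100 <= 8184 < 8281 = 91^2, so 90 <= sqrt(8184) < 91.
floor(sqrt(8184)) = 90.

90


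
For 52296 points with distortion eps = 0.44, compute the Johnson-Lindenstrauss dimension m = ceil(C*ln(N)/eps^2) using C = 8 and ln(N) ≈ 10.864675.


ln(52296) ≈ 10.864675.
eps^2 = 0.44^2 = 0.1936.
C*ln(N)/eps^2 ≈ 8*10.864675/0.1936 ≈ 448.9535.
m = ceil(448.9535) = 449.

449


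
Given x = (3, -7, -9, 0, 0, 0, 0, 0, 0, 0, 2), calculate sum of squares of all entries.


Non-zero entries: [(0, 3), (1, -7), (2, -9), (10, 2)]
Squares: [9, 49, 81, 4]
||x||_2^2 = sum = 143.

143


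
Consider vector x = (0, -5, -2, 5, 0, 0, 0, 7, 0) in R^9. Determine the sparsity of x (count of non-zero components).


Non-zero positions: [1, 2, 3, 7].
Sparsity = 4.

4


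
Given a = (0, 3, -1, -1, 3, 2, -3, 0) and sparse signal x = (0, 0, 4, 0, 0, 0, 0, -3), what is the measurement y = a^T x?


Non-zero terms: ['-1*4', '0*-3']
Products: [-4, 0]
y = sum = -4.

-4


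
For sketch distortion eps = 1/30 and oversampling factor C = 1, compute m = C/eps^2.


1/eps = 30.
(1/eps)^2 = 900.
m = 1*900 = 900.

900


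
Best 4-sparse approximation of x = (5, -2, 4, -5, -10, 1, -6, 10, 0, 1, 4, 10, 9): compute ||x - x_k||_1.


Sorted |x_i| descending: [10, 10, 10, 9, 6, 5, 5, 4, 4, 2, 1, 1, 0]
Keep top 4: [10, 10, 10, 9]
Tail entries: [6, 5, 5, 4, 4, 2, 1, 1, 0]
L1 error = sum of tail = 28.

28


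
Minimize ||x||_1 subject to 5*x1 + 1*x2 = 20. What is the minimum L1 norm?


Axis intercepts:
  x1 = 4, x2 = 0: L1 = 4
  x1 = 0, x2 = 20: L1 = 20
x* = (4, 0)
||x*||_1 = 4.

4


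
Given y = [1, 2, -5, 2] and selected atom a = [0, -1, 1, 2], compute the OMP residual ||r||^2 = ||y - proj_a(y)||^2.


a^T a = 6.
a^T y = -3.
coeff = -3/6 = -1/2.
||r||^2 = 65/2.

65/2


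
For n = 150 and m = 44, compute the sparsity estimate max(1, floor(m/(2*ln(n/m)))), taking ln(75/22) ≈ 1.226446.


n/m = 150/44 = 75/22.
ln(n/m) ≈ 1.226446.
2*ln(n/m) ≈ 2.452892.
m/(2*ln(n/m)) ≈ 44/2.452892 ≈ 17.938.
floor = 17.
k_max = max(1, 17) = 17.

17


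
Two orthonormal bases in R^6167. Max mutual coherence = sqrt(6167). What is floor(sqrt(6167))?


78^2 = 6084 <= 6167 < 6241 = 79^2, so 78 <= sqrt(6167) < 79.
floor(sqrt(6167)) = 78.

78


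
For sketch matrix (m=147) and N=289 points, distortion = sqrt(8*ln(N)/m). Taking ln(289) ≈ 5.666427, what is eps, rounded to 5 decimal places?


ln(289) ≈ 5.666427.
8*ln(N)/m ≈ 8*5.666427/147 ≈ 0.30837698.
eps = sqrt(0.30837698) ≈ 0.555317 ≈ 0.55532.

0.55532


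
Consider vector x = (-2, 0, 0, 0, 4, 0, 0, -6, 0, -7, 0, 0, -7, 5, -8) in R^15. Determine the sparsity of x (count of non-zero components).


Non-zero positions: [0, 4, 7, 9, 12, 13, 14].
Sparsity = 7.

7


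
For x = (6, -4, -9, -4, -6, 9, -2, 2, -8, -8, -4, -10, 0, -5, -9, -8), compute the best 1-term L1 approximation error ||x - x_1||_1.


Sorted |x_i| descending: [10, 9, 9, 9, 8, 8, 8, 6, 6, 5, 4, 4, 4, 2, 2, 0]
Keep top 1: [10]
Tail entries: [9, 9, 9, 8, 8, 8, 6, 6, 5, 4, 4, 4, 2, 2, 0]
L1 error = sum of tail = 84.

84


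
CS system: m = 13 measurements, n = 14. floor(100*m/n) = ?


100*m/n = 100*13/14 ≈ 92.8571.
floor = 92.

92


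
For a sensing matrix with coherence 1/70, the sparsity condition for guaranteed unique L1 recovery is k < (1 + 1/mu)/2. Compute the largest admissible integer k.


1/mu = 70.
1 + 1/mu = 71.
(1 + 1/mu)/2 = 35.5 is not an integer, so k_max = floor(35.5) = 35.

35


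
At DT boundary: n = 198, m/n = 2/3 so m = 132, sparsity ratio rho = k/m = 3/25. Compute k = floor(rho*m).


m = 2/3*198 = 132.
rho = 3/25.
rho*m = 3/25*132 = 15.84.
k = floor(15.84) = 15.

15


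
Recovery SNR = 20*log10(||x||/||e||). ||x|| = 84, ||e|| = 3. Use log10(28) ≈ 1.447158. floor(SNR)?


||x||/||e|| = 84/3 = 28.
log10(28) ≈ 1.447158.
20*log10(||x||/||e||) ≈ 20*1.447158 = 28.94316.
floor(28.94316) = 28.

28


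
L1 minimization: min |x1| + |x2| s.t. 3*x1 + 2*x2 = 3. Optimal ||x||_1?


Axis intercepts:
  x1 = 1, x2 = 0: L1 = 1
  x1 = 0, x2 = 3/2: L1 = 3/2
x* = (1, 0)
||x*||_1 = 1.

1


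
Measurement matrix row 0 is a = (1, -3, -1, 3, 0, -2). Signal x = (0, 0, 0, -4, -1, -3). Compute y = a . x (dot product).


Non-zero terms: ['3*-4', '0*-1', '-2*-3']
Products: [-12, 0, 6]
y = sum = -6.

-6


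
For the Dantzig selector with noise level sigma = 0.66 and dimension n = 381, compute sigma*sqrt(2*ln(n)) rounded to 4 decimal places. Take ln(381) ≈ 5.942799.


ln(381) ≈ 5.942799.
2*ln(n) ≈ 11.885598.
sqrt(2*ln(n)) ≈ sqrt(11.885598) ≈ 3.44755.
threshold ≈ 0.66*3.44755 = 2.275383 ≈ 2.2754.

2.2754


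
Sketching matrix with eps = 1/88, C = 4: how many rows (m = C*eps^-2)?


1/eps = 88.
(1/eps)^2 = 7744.
m = 4*7744 = 30976.

30976


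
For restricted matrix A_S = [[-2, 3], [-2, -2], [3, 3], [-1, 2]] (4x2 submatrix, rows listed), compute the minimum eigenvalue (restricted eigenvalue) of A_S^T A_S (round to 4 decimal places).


A_S^T A_S = [[18, 5], [5, 26]].
trace = 44.
det = 443.
disc = trace^2 - 4*det = 1936 - 4*443 = 164.
sqrt(164) ≈ 12.806248.
lam_min = (44 - sqrt(164))/2 ≈ (44 - 12.806248)/2 = 15.596876 ≈ 15.5969.

15.5969


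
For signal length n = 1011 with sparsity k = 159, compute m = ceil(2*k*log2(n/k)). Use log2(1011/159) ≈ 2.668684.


log2(n/k) = log2(1011/159) ≈ 2.668684.
2*k*log2(n/k) ≈ 2*159*2.668684 = 848.641512.
m = ceil(848.641512) = 849.

849


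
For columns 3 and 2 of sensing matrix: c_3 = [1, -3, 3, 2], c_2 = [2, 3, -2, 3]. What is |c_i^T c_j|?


Inner product: 1*2 + -3*3 + 3*-2 + 2*3
Products: [2, -9, -6, 6]
Sum = -7.
|dot| = 7.

7


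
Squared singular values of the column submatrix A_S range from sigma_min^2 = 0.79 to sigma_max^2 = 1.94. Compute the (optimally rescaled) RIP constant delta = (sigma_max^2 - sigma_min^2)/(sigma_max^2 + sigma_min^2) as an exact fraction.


lambda_max - lambda_min = 1.94 - 0.79 = 1.15.
lambda_max + lambda_min = 1.94 + 0.79 = 2.73.
delta = 1.15/2.73 = 115/273.

115/273


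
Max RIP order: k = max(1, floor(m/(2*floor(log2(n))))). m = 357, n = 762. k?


floor(log2(762)) = 9.
2*9 = 18.
m/(2*floor(log2(n))) = 357/18 ≈ 19.8333.
floor = 19.
k = max(1, 19) = 19.

19


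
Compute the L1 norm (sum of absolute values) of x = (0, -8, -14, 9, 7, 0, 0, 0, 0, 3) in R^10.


Non-zero entries: [(1, -8), (2, -14), (3, 9), (4, 7), (9, 3)]
Absolute values: [8, 14, 9, 7, 3]
||x||_1 = sum = 41.

41


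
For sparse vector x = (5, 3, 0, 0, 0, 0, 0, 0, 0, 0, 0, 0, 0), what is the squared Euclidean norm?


Non-zero entries: [(0, 5), (1, 3)]
Squares: [25, 9]
||x||_2^2 = sum = 34.

34


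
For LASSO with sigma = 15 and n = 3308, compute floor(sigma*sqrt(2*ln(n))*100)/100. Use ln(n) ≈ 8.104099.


ln(3308) ≈ 8.104099.
2*ln(n) ≈ 16.208198.
sqrt(2*ln(n)) ≈ sqrt(16.208198) ≈ 4.025941.
lambda ≈ 15*4.025941 = 60.389115.
floor(lambda*100)/100 = 60.38.

60.38


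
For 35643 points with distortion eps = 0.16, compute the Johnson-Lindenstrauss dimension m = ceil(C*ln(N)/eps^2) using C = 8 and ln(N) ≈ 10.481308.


ln(35643) ≈ 10.481308.
eps^2 = 0.16^2 = 0.0256.
C*ln(N)/eps^2 ≈ 8*10.481308/0.0256 ≈ 3275.4088.
m = ceil(3275.4088) = 3276.

3276


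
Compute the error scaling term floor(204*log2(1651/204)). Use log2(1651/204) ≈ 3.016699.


log2(n/k) = log2(1651/204) ≈ 3.016699.
k*log2(n/k) ≈ 204*3.016699 = 615.406596.
floor(615.406596) = 615.

615


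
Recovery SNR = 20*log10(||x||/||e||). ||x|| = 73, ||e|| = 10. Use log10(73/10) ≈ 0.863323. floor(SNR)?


||x||/||e|| = 73/10.
log10(73/10) ≈ 0.863323.
20*log10(||x||/||e||) ≈ 20*0.863323 = 17.26646.
floor(17.26646) = 17.

17


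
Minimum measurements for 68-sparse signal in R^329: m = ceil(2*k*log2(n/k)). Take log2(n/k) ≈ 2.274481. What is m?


log2(n/k) = log2(329/68) ≈ 2.274481.
2*k*log2(n/k) ≈ 2*68*2.274481 = 309.329416.
m = ceil(309.329416) = 310.

310


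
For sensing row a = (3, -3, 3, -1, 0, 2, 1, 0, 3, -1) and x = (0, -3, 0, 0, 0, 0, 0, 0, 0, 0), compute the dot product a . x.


Non-zero terms: ['-3*-3']
Products: [9]
y = sum = 9.

9


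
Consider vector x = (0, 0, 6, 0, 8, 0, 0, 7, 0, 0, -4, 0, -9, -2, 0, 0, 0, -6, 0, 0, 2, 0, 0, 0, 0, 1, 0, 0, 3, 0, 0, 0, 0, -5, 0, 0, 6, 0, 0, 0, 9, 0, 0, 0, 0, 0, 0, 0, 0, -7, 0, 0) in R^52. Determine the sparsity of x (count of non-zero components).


Non-zero positions: [2, 4, 7, 10, 12, 13, 17, 20, 25, 28, 33, 36, 40, 49].
Sparsity = 14.

14


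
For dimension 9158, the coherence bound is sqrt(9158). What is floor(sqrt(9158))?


95^2 = 9025 <= 9158 < 9216 = 96^2, so 95 <= sqrt(9158) < 96.
floor(sqrt(9158)) = 95.

95


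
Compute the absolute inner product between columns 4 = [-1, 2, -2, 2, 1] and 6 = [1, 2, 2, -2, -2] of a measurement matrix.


Inner product: -1*1 + 2*2 + -2*2 + 2*-2 + 1*-2
Products: [-1, 4, -4, -4, -2]
Sum = -7.
|dot| = 7.

7


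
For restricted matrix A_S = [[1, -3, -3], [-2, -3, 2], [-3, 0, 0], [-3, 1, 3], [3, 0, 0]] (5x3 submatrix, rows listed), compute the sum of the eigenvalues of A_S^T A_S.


Sum of eigenvalues of A_S^T A_S = trace(A_S^T A_S) = sum of squared column norms of A_S.
A_S^T A_S diagonal: [32, 19, 22].
trace = 32 + 19 + 22 = 73.

73


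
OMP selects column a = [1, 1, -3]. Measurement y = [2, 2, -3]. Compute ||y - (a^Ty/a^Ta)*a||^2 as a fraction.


a^T a = 11.
a^T y = 13.
coeff = 13/11 = 13/11.
||r||^2 = 18/11.

18/11


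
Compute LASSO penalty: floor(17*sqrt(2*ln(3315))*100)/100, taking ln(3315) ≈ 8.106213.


ln(3315) ≈ 8.106213.
2*ln(n) ≈ 16.212426.
sqrt(2*ln(n)) ≈ sqrt(16.212426) ≈ 4.026466.
lambda ≈ 17*4.026466 = 68.449922.
floor(lambda*100)/100 = 68.44.

68.44


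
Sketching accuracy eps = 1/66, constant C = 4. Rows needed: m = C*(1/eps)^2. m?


1/eps = 66.
(1/eps)^2 = 4356.
m = 4*4356 = 17424.

17424


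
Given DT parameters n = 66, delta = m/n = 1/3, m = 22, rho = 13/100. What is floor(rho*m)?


m = 1/3*66 = 22.
rho = 13/100.
rho*m = 13/100*22 = 2.86.
k = floor(2.86) = 2.

2


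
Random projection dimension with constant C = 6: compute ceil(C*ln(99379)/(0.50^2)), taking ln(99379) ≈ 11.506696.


ln(99379) ≈ 11.506696.
eps^2 = 0.50^2 = 0.25.
C*ln(N)/eps^2 ≈ 6*11.506696/0.25 ≈ 276.1607.
m = ceil(276.1607) = 277.

277


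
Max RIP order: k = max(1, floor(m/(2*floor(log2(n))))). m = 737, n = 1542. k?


floor(log2(1542)) = 10.
2*10 = 20.
m/(2*floor(log2(n))) = 737/20 ≈ 36.85.
floor = 36.
k = max(1, 36) = 36.

36


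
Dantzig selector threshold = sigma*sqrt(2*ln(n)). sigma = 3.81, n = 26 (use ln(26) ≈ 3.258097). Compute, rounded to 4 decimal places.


ln(26) ≈ 3.258097.
2*ln(n) ≈ 6.516194.
sqrt(2*ln(n)) ≈ sqrt(6.516194) ≈ 2.552684.
threshold ≈ 3.81*2.552684 = 9.72572604 ≈ 9.7257.

9.7257


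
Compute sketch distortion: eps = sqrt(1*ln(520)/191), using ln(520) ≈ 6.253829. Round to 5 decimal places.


ln(520) ≈ 6.253829.
1*ln(N)/m ≈ 1*6.253829/191 ≈ 0.03274256.
eps = sqrt(0.03274256) ≈ 0.1809491 ≈ 0.18095.

0.18095


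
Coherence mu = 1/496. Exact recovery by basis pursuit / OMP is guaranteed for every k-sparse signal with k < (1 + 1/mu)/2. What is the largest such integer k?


1/mu = 496.
1 + 1/mu = 497.
(1 + 1/mu)/2 = 248.5 is not an integer, so k_max = floor(248.5) = 248.

248


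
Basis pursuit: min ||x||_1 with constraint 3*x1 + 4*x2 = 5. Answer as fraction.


Axis intercepts:
  x1 = 5/3, x2 = 0: L1 = 5/3
  x1 = 0, x2 = 5/4: L1 = 5/4
x* = (0, 5/4)
||x*||_1 = 5/4.

5/4


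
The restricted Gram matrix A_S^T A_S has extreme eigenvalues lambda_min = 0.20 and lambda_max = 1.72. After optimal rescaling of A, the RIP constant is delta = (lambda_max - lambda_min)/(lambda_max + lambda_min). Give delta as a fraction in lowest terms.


lambda_max - lambda_min = 1.72 - 0.20 = 1.52.
lambda_max + lambda_min = 1.72 + 0.20 = 1.92.
delta = 1.52/1.92 = 152/192 = 19/24.

19/24


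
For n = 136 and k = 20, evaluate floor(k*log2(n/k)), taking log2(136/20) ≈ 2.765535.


log2(n/k) = log2(136/20) ≈ 2.765535.
k*log2(n/k) ≈ 20*2.765535 = 55.3107.
floor(55.3107) = 55.

55
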